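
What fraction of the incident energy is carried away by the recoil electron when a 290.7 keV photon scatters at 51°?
0.1742 (or 17.42%)

Calculate initial and final photon energies:

Initial: E₀ = 290.7 keV → λ₀ = 4.2650 pm
Compton shift: Δλ = 0.8994 pm
Final wavelength: λ' = 5.1644 pm
Final energy: E' = 240.0745 keV

Fractional energy loss:
(E₀ - E')/E₀ = (290.7000 - 240.0745)/290.7000
= 50.6255/290.7000
= 0.1742
= 17.42%

(Intermediate values are shown rounded; full precision is carried through to the final answer.)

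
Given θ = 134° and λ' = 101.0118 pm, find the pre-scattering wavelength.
96.9000 pm

From λ' = λ + Δλ, we have λ = λ' - Δλ

First calculate the Compton shift:
Δλ = λ_C(1 - cos θ)
Δλ = 2.4263 × (1 - cos(134°))
Δλ = 2.4263 × 1.6947
Δλ = 4.1118 pm

Initial wavelength:
λ = λ' - Δλ
λ = 101.0118 - 4.1118
λ = 96.9000 pm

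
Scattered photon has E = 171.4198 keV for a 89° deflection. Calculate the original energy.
255.6999 keV

Convert final energy to wavelength (hc ≈ 1239.842 keV·pm):
λ' = hc/E' = 1239.842 / 171.4198 = 7.2328 pm

Calculate the Compton shift:
Δλ = λ_C(1 - cos(89°))
Δλ = 2.4263 × (1 - cos(89°))
Δλ = 2.3840 pm

Initial wavelength:
λ = λ' - Δλ = 7.2328 - 2.3840 = 4.8488 pm

Initial energy:
E = hc/λ = 1239.842 / 4.8488 = 255.6999 keV

(Intermediate values are shown rounded; full precision is carried through to the final answer.)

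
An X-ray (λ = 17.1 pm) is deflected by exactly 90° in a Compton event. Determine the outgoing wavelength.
19.5263 pm

Using the Compton formula: λ' = λ + λ_C(1 − cos θ)

For θ = 90°, cos θ = 0 (exact) = 0.0000, so:
1 − cos 90° = 1 − (0) = 1.0000

Δλ = λ_C × 1.0000 = 2.4263 × 1.0000 = 2.4263 pm

λ' = 17.1 + 2.4263 = 19.5263 pm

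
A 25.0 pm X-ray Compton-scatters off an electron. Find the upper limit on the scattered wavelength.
29.8526 pm (at θ = 180°)

The Compton shift is Δλ = λ_C(1 − cos θ).

Since cos θ ranges from −1 to 1, the factor (1 − cos θ) ranges from 0 to 2; the maximum shift occurs at θ = 180° (backscattering):
Δλ_max = 2λ_C = 2 × 2.4263 pm = 4.8526 pm

Maximum scattered wavelength:
λ'_max = λ₀ + Δλ_max = 25.0 + 4.8526 = 29.8526 pm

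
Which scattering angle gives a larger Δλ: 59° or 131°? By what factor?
131° produces the larger shift by a factor of 3.415

Calculate both shifts using Δλ = λ_C(1 - cos θ):

For θ₁ = 59°:
Δλ₁ = 2.4263 × (1 - cos(59°))
Δλ₁ = 2.4263 × 0.4850
Δλ₁ = 1.1767 pm

For θ₂ = 131°:
Δλ₂ = 2.4263 × (1 - cos(131°))
Δλ₂ = 2.4263 × 1.6561
Δλ₂ = 4.0181 pm

The 131° angle produces the larger shift.
Ratio: 4.0181/1.1767 = 3.415

(Intermediate values are shown rounded; full precision is carried through to the final answer.)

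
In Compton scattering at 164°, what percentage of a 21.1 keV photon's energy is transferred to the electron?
0.0749 (or 7.49%)

Calculate initial and final photon energies:

Initial: E₀ = 21.1 keV → λ₀ = 58.7603 pm
Compton shift: Δλ = 4.7586 pm
Final wavelength: λ' = 63.5189 pm
Final energy: E' = 19.5193 keV

Fractional energy loss:
(E₀ - E')/E₀ = (21.1000 - 19.5193)/21.1000
= 1.5807/21.1000
= 0.0749
= 7.49%

(Intermediate values are shown rounded; full precision is carried through to the final answer.)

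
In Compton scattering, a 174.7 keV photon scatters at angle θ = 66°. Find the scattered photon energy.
145.2415 keV

First convert energy to wavelength:
λ = hc/E, with hc ≈ 1239.842 keV·pm (i.e. 1239.842 eV·nm)

For E = 174.7 keV = 174700 eV:
λ = 1239.842 keV·pm / 174.7 keV
λ = 7.0970 pm

Calculate the Compton shift:
Δλ = λ_C(1 - cos(66°)) = 2.4263 × 0.5933
Δλ = 1.4394 pm

Final wavelength:
λ' = 7.0970 + 1.4394 = 8.5364 pm

Final energy:
E' = hc/λ' = 1239.842 / 8.5364 = 145.2415 keV

(Intermediate values are shown rounded; full precision is carried through to the final answer.)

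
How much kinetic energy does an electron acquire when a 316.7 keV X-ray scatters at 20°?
11.4106 keV

By energy conservation: K_e = E_initial - E_final

First find the scattered photon energy:
Initial wavelength: λ = hc/E = 3.9149 pm
Compton shift: Δλ = λ_C(1 - cos(20°)) = 0.1463 pm
Final wavelength: λ' = 3.9149 + 0.1463 = 4.0612 pm
Final photon energy: E' = hc/λ' = 305.2894 keV

Electron kinetic energy:
K_e = E - E' = 316.7000 - 305.2894 = 11.4106 keV

(Intermediate values are shown rounded; full precision is carried through to the final answer.)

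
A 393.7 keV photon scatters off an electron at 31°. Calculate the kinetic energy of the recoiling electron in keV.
39.0299 keV

By energy conservation: K_e = E_initial - E_final

First find the scattered photon energy:
Initial wavelength: λ = hc/E = 3.1492 pm
Compton shift: Δλ = λ_C(1 - cos(31°)) = 0.3466 pm
Final wavelength: λ' = 3.1492 + 0.3466 = 3.4958 pm
Final photon energy: E' = hc/λ' = 354.6701 keV

Electron kinetic energy:
K_e = E - E' = 393.7000 - 354.6701 = 39.0299 keV

(Intermediate values are shown rounded; full precision is carried through to the final answer.)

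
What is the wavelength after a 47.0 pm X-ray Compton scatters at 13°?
47.0622 pm

Using the Compton scattering formula:
λ' = λ + Δλ = λ + λ_C(1 - cos θ)

Given:
- Initial wavelength λ = 47.0 pm
- Scattering angle θ = 13°
- Compton wavelength λ_C ≈ 2.4263 pm

Calculate the shift:
Δλ = 2.4263 × (1 - cos(13°))
Δλ = 2.4263 × 0.0256
Δλ = 0.0622 pm

Final wavelength:
λ' = 47.0 + 0.0622 = 47.0622 pm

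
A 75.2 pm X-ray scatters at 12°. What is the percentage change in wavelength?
0.0705%

Calculate the Compton shift:
Δλ = λ_C(1 - cos(12°))
Δλ = 2.4263 × (1 - cos(12°))
Δλ = 2.4263 × 0.0219
Δλ = 0.0530 pm

Percentage change:
(Δλ/λ₀) × 100 = (0.0530/75.2) × 100
= 0.0705%

(Intermediate values are shown rounded; full precision is carried through to the final answer.)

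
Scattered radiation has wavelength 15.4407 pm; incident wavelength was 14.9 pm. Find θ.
39.00°

First find the wavelength shift:
Δλ = λ' - λ = 15.4407 - 14.9 = 0.5407 pm

Using Δλ = λ_C(1 - cos θ), with λ_C = h/(m_e·c) ≈ 2.42631024 pm:
cos θ = 1 - Δλ/λ_C
cos θ = 1 - 0.5407/2.42631024
cos θ = 0.777151

θ = arccos(0.777151)
θ = 39.00°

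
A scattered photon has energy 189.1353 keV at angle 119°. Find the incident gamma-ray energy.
419.8998 keV

Convert final energy to wavelength (hc ≈ 1239.842 keV·pm):
λ' = hc/E' = 1239.842 / 189.1353 = 6.5553 pm

Calculate the Compton shift:
Δλ = λ_C(1 - cos(119°))
Δλ = 2.4263 × (1 - cos(119°))
Δλ = 3.6026 pm

Initial wavelength:
λ = λ' - Δλ = 6.5553 - 3.6026 = 2.9527 pm

Initial energy:
E = hc/λ = 1239.842 / 2.9527 = 419.8998 keV

(Intermediate values are shown rounded; full precision is carried through to the final answer.)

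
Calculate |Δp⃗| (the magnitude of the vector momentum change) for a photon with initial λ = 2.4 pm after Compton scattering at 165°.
3.6613e-22 kg·m/s

Photon momentum magnitude is p = h/λ.

Initial momentum:
p₀ = h/λ = 6.6261e-34/2.4000e-12 = 2.7609e-22 kg·m/s

After scattering:
λ' = λ + Δλ = 2.4 + 4.7699 = 7.1699 pm
p' = h/λ' = 6.6261e-34/7.1699e-12 = 9.2415e-23 kg·m/s

Momentum is a vector; the scattered photon's direction makes angle θ = 165° with the incident direction. The magnitude of the vector change Δp⃗ = p⃗₀ − p⃗' is found from the law of cosines:
|Δp⃗|² = p₀² + p'² − 2p₀p'cos θ
|Δp⃗|² = (2.7609e-22)² + (9.2415e-23)² − 2·2.7609e-22·9.2415e-23·cos(165°)
|Δp⃗| = 3.6613e-22 kg·m/s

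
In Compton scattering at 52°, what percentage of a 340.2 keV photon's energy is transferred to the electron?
0.2037 (or 20.37%)

Calculate initial and final photon energies:

Initial: E₀ = 340.2 keV → λ₀ = 3.6445 pm
Compton shift: Δλ = 0.9325 pm
Final wavelength: λ' = 4.5770 pm
Final energy: E' = 270.8868 keV

Fractional energy loss:
(E₀ - E')/E₀ = (340.2000 - 270.8868)/340.2000
= 69.3132/340.2000
= 0.2037
= 20.37%

(Intermediate values are shown rounded; full precision is carried through to the final answer.)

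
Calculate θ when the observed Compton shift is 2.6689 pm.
95.74°

From the Compton formula Δλ = λ_C(1 - cos θ), we can solve for θ:

cos θ = 1 - Δλ/λ_C

Given:
- Δλ = 2.6689 pm
- λ_C = h/(m_e·c) ≈ 2.42631024 pm

cos θ = 1 - 2.6689/2.42631024
cos θ = 1 - 1.099983
cos θ = -0.099983

θ = arccos(-0.099983)
θ = 95.74°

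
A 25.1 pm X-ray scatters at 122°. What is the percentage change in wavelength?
14.7891%

Calculate the Compton shift:
Δλ = λ_C(1 - cos(122°))
Δλ = 2.4263 × (1 - cos(122°))
Δλ = 2.4263 × 1.5299
Δλ = 3.7121 pm

Percentage change:
(Δλ/λ₀) × 100 = (3.7121/25.1) × 100
= 14.7891%

(Intermediate values are shown rounded; full precision is carried through to the final answer.)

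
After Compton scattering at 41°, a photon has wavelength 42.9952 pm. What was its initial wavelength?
42.4000 pm

From λ' = λ + Δλ, we have λ = λ' - Δλ

First calculate the Compton shift:
Δλ = λ_C(1 - cos θ)
Δλ = 2.4263 × (1 - cos(41°))
Δλ = 2.4263 × 0.2453
Δλ = 0.5952 pm

Initial wavelength:
λ = λ' - Δλ
λ = 42.9952 - 0.5952
λ = 42.4000 pm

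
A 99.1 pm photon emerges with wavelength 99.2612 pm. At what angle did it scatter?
21.00°

First find the wavelength shift:
Δλ = λ' - λ = 99.2612 - 99.1 = 0.1612 pm

Using Δλ = λ_C(1 - cos θ), with λ_C = h/(m_e·c) ≈ 2.42631024 pm:
cos θ = 1 - Δλ/λ_C
cos θ = 1 - 0.1612/2.42631024
cos θ = 0.933562

θ = arccos(0.933562)
θ = 21.00°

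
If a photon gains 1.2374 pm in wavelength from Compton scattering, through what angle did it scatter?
60.66°

From the Compton formula Δλ = λ_C(1 - cos θ), we can solve for θ:

cos θ = 1 - Δλ/λ_C

Given:
- Δλ = 1.2374 pm
- λ_C = h/(m_e·c) ≈ 2.42631024 pm

cos θ = 1 - 1.2374/2.42631024
cos θ = 1 - 0.509992
cos θ = 0.490008

θ = arccos(0.490008)
θ = 60.66°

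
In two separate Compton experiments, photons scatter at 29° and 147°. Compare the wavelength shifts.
147° produces the larger shift by a factor of 14.665

Calculate both shifts using Δλ = λ_C(1 - cos θ):

For θ₁ = 29°:
Δλ₁ = 2.4263 × (1 - cos(29°))
Δλ₁ = 2.4263 × 0.1254
Δλ₁ = 0.3042 pm

For θ₂ = 147°:
Δλ₂ = 2.4263 × (1 - cos(147°))
Δλ₂ = 2.4263 × 1.8387
Δλ₂ = 4.4612 pm

The 147° angle produces the larger shift.
Ratio: 4.4612/0.3042 = 14.665

(Intermediate values are shown rounded; full precision is carried through to the final answer.)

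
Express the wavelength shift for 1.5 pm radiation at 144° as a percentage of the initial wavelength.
292.6158%

Calculate the Compton shift:
Δλ = λ_C(1 - cos(144°))
Δλ = 2.4263 × (1 - cos(144°))
Δλ = 2.4263 × 1.8090
Δλ = 4.3892 pm

Percentage change:
(Δλ/λ₀) × 100 = (4.3892/1.5) × 100
= 292.6158%

(Intermediate values are shown rounded; full precision is carried through to the final answer.)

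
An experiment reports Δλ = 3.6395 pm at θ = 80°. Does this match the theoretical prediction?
No, inconsistent

Calculate the expected shift for θ = 80°:

Δλ_expected = λ_C(1 - cos(80°))
Δλ_expected = 2.4263 × (1 - cos(80°))
Δλ_expected = 2.4263 × 0.8264
Δλ_expected = 2.0050 pm

Given shift: 3.6395 pm
Expected shift: 2.0050 pm
Difference: 1.6345 pm

The values do not match. The given shift corresponds to θ ≈ 120.0°, not 80°.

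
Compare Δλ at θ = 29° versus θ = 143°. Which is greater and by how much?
143° produces the larger shift by a factor of 14.345

Calculate both shifts using Δλ = λ_C(1 - cos θ):

For θ₁ = 29°:
Δλ₁ = 2.4263 × (1 - cos(29°))
Δλ₁ = 2.4263 × 0.1254
Δλ₁ = 0.3042 pm

For θ₂ = 143°:
Δλ₂ = 2.4263 × (1 - cos(143°))
Δλ₂ = 2.4263 × 1.7986
Δλ₂ = 4.3640 pm

The 143° angle produces the larger shift.
Ratio: 4.3640/0.3042 = 14.345

(Intermediate values are shown rounded; full precision is carried through to the final answer.)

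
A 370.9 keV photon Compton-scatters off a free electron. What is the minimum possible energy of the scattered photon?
151.2849 keV (at θ = 180°)

The scattered photon has minimum energy when its wavelength is maximum, i.e., when the Compton shift Δλ = λ_C(1 − cos θ) is maximum. This occurs at θ = 180° (backscattering), giving Δλ_max = 2λ_C = 4.8526 pm.

Initial wavelength: λ₀ = hc/E₀ = 3.3428 pm
Maximum final wavelength: λ'_max = λ₀ + 2λ_C = 3.3428 + 4.8526 = 8.1954 pm
Minimum final energy: E'_min = hc/λ'_max = 151.2849 keV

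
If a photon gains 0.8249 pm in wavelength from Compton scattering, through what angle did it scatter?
48.70°

From the Compton formula Δλ = λ_C(1 - cos θ), we can solve for θ:

cos θ = 1 - Δλ/λ_C

Given:
- Δλ = 0.8249 pm
- λ_C = h/(m_e·c) ≈ 2.42631024 pm

cos θ = 1 - 0.8249/2.42631024
cos θ = 1 - 0.339981
cos θ = 0.660019

θ = arccos(0.660019)
θ = 48.70°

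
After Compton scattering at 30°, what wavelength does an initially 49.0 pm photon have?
49.3251 pm

Using the Compton formula: λ' = λ + λ_C(1 − cos θ)

For θ = 30°, cos θ = √3/2 (exact) ≈ 0.8660, so:
1 − cos 30° = 1 − (√3/2) ≈ 0.1340

Δλ = λ_C × 0.1340 = 2.4263 × 0.1340 = 0.3251 pm

λ' = 49.0 + 0.3251 = 49.3251 pm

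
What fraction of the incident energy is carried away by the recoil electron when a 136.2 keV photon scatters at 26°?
0.0263 (or 2.63%)

Calculate initial and final photon energies:

Initial: E₀ = 136.2 keV → λ₀ = 9.1031 pm
Compton shift: Δλ = 0.2456 pm
Final wavelength: λ' = 9.3487 pm
Final energy: E' = 132.6225 keV

Fractional energy loss:
(E₀ - E')/E₀ = (136.2000 - 132.6225)/136.2000
= 3.5775/136.2000
= 0.0263
= 2.63%

(Intermediate values are shown rounded; full precision is carried through to the final answer.)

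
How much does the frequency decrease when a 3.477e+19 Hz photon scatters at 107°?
9.273e+18 Hz (decrease)

Convert frequency to wavelength (c = 299792458 m/s):
λ₀ = c/f₀ = 299792458/3.477e+19 = 8.6221587e-12 m = 8.6222 pm

Calculate Compton shift:
Δλ = λ_C(1 - cos(107°)) = 3.1357 pm

Final wavelength:
λ' = λ₀ + Δλ = 8.6222 + 3.1357 = 11.7579 pm

Final frequency:
f' = c/λ' = 299792458/1.1757853e-11 = 2.5497210e+19 Hz

Frequency shift (decrease):
Δf = f₀ - f' = 3.477e+19 - 2.5497210e+19 = 9.273e+18 Hz

(Intermediate values are shown rounded; full precision is carried through to the final answer.)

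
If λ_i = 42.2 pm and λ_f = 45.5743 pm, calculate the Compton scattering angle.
113.00°

First find the wavelength shift:
Δλ = λ' - λ = 45.5743 - 42.2 = 3.3743 pm

Using Δλ = λ_C(1 - cos θ), with λ_C = h/(m_e·c) ≈ 2.42631024 pm:
cos θ = 1 - Δλ/λ_C
cos θ = 1 - 3.3743/2.42631024
cos θ = -0.390713

θ = arccos(-0.390713)
θ = 113.00°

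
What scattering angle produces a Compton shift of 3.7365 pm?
122.68°

From the Compton formula Δλ = λ_C(1 - cos θ), we can solve for θ:

cos θ = 1 - Δλ/λ_C

Given:
- Δλ = 3.7365 pm
- λ_C = h/(m_e·c) ≈ 2.42631024 pm

cos θ = 1 - 3.7365/2.42631024
cos θ = 1 - 1.539993
cos θ = -0.539993

θ = arccos(-0.539993)
θ = 122.68°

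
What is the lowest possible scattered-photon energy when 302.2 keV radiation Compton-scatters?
138.4472 keV (at θ = 180°)

The scattered photon has minimum energy when its wavelength is maximum, i.e., when the Compton shift Δλ = λ_C(1 − cos θ) is maximum. This occurs at θ = 180° (backscattering), giving Δλ_max = 2λ_C = 4.8526 pm.

Initial wavelength: λ₀ = hc/E₀ = 4.1027 pm
Maximum final wavelength: λ'_max = λ₀ + 2λ_C = 4.1027 + 4.8526 = 8.9553 pm
Minimum final energy: E'_min = hc/λ'_max = 138.4472 keV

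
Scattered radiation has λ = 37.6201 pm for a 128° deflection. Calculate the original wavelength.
33.7000 pm

From λ' = λ + Δλ, we have λ = λ' - Δλ

First calculate the Compton shift:
Δλ = λ_C(1 - cos θ)
Δλ = 2.4263 × (1 - cos(128°))
Δλ = 2.4263 × 1.6157
Δλ = 3.9201 pm

Initial wavelength:
λ = λ' - Δλ
λ = 37.6201 - 3.9201
λ = 33.7000 pm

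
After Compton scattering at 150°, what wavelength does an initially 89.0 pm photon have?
93.5276 pm

Using the Compton formula: λ' = λ + λ_C(1 − cos θ)

For θ = 150°, cos θ = -√3/2 (exact) ≈ -0.8660, so:
1 − cos 150° = 1 − (-√3/2) ≈ 1.8660

Δλ = λ_C × 1.8660 = 2.4263 × 1.8660 = 4.5276 pm

λ' = 89.0 + 4.5276 = 93.5276 pm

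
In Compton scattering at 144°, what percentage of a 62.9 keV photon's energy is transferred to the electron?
0.1821 (or 18.21%)

Calculate initial and final photon energies:

Initial: E₀ = 62.9 keV → λ₀ = 19.7113 pm
Compton shift: Δλ = 4.3892 pm
Final wavelength: λ' = 24.1006 pm
Final energy: E' = 51.4445 keV

Fractional energy loss:
(E₀ - E')/E₀ = (62.9000 - 51.4445)/62.9000
= 11.4555/62.9000
= 0.1821
= 18.21%

(Intermediate values are shown rounded; full precision is carried through to the final answer.)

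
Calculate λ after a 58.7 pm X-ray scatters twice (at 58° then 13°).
59.9027 pm

Apply Compton shift twice:

First scattering at θ₁ = 58°:
Δλ₁ = λ_C(1 - cos(58°))
Δλ₁ = 2.4263 × 0.4701
Δλ₁ = 1.1406 pm

After first scattering:
λ₁ = 58.7 + 1.1406 = 59.8406 pm

Second scattering at θ₂ = 13°:
Δλ₂ = λ_C(1 - cos(13°))
Δλ₂ = 2.4263 × 0.0256
Δλ₂ = 0.0622 pm

Final wavelength:
λ₂ = 59.8406 + 0.0622 = 59.9027 pm

Total shift: Δλ_total = 1.1406 + 0.0622 = 1.2027 pm

(Intermediate values are shown rounded; full precision is carried through to the final answer.)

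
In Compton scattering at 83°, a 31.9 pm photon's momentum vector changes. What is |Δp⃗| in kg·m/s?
2.6683e-23 kg·m/s

Photon momentum magnitude is p = h/λ.

Initial momentum:
p₀ = h/λ = 6.6261e-34/3.1900e-11 = 2.0771e-23 kg·m/s

After scattering:
λ' = λ + Δλ = 31.9 + 2.1306 = 34.0306 pm
p' = h/λ' = 6.6261e-34/3.4031e-11 = 1.9471e-23 kg·m/s

Momentum is a vector; the scattered photon's direction makes angle θ = 83° with the incident direction. The magnitude of the vector change Δp⃗ = p⃗₀ − p⃗' is found from the law of cosines:
|Δp⃗|² = p₀² + p'² − 2p₀p'cos θ
|Δp⃗|² = (2.0771e-23)² + (1.9471e-23)² − 2·2.0771e-23·1.9471e-23·cos(83°)
|Δp⃗| = 2.6683e-23 kg·m/s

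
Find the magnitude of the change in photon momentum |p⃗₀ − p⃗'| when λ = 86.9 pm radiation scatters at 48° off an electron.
6.1746e-24 kg·m/s

Photon momentum magnitude is p = h/λ.

Initial momentum:
p₀ = h/λ = 6.6261e-34/8.6900e-11 = 7.6249e-24 kg·m/s

After scattering:
λ' = λ + Δλ = 86.9 + 0.8028 = 87.7028 pm
p' = h/λ' = 6.6261e-34/8.7703e-11 = 7.5551e-24 kg·m/s

Momentum is a vector; the scattered photon's direction makes angle θ = 48° with the incident direction. The magnitude of the vector change Δp⃗ = p⃗₀ − p⃗' is found from the law of cosines:
|Δp⃗|² = p₀² + p'² − 2p₀p'cos θ
|Δp⃗|² = (7.6249e-24)² + (7.5551e-24)² − 2·7.6249e-24·7.5551e-24·cos(48°)
|Δp⃗| = 6.1746e-24 kg·m/s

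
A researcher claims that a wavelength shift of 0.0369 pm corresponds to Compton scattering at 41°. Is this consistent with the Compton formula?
No, inconsistent

Calculate the expected shift for θ = 41°:

Δλ_expected = λ_C(1 - cos(41°))
Δλ_expected = 2.4263 × (1 - cos(41°))
Δλ_expected = 2.4263 × 0.2453
Δλ_expected = 0.5952 pm

Given shift: 0.0369 pm
Expected shift: 0.5952 pm
Difference: 0.5583 pm

The values do not match. The given shift corresponds to θ ≈ 10.0°, not 41°.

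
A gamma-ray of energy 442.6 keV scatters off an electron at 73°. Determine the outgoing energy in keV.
274.4109 keV

First convert energy to wavelength:
λ = hc/E, with hc ≈ 1239.842 keV·pm (i.e. 1239.842 eV·nm)

For E = 442.6 keV = 442600 eV:
λ = 1239.842 keV·pm / 442.6 keV
λ = 2.8013 pm

Calculate the Compton shift:
Δλ = λ_C(1 - cos(73°)) = 2.4263 × 0.7076
Δλ = 1.7169 pm

Final wavelength:
λ' = 2.8013 + 1.7169 = 4.5182 pm

Final energy:
E' = hc/λ' = 1239.842 / 4.5182 = 274.4109 keV

(Intermediate values are shown rounded; full precision is carried through to the final answer.)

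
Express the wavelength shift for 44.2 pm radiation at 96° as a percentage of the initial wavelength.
6.0632%

Calculate the Compton shift:
Δλ = λ_C(1 - cos(96°))
Δλ = 2.4263 × (1 - cos(96°))
Δλ = 2.4263 × 1.1045
Δλ = 2.6799 pm

Percentage change:
(Δλ/λ₀) × 100 = (2.6799/44.2) × 100
= 6.0632%

(Intermediate values are shown rounded; full precision is carried through to the final answer.)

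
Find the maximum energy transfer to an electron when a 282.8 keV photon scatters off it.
148.5713 keV

Maximum energy transfer occurs at θ = 180° (backscattering).

Initial photon: E₀ = 282.8 keV → λ₀ = 4.3842 pm

Maximum Compton shift (at 180°):
Δλ_max = 2λ_C = 2 × 2.4263 = 4.8526 pm

Final wavelength:
λ' = 4.3842 + 4.8526 = 9.2368 pm

Minimum photon energy (maximum energy to electron):
E'_min = hc/λ' = 134.2287 keV

Maximum electron kinetic energy:
K_max = E₀ - E'_min = 282.8000 - 134.2287 = 148.5713 keV

(Intermediate values are shown rounded; full precision is carried through to the final answer.)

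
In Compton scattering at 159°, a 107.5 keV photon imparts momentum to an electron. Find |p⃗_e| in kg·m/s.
9.6692e-23 kg·m/s

The electron is initially at rest, so by conservation of momentum:
p⃗_e = p⃗₀ − p⃗'  (incident photon momentum minus scattered photon momentum)

Photon momentum magnitudes (p = h/λ = E/c):
λ₀ = hc/E₀ = 11.5334 pm → p₀ = h/λ₀ = 5.7451e-23 kg·m/s
Δλ = λ_C(1 − cos 159°) = 4.6915 pm
λ' = 16.2249 pm → p' = h/λ' = 4.0839e-23 kg·m/s

The scattered photon makes angle θ = 159° with the incident direction, so by the law of cosines:
|p⃗_e|² = p₀² + p'² − 2p₀p'cos θ
|p⃗_e|² = (5.7451e-23)² + (4.0839e-23)² − 2·5.7451e-23·4.0839e-23·cos(159°)
|p⃗_e| = 9.6692e-23 kg·m/s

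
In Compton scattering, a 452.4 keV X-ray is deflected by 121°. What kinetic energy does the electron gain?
259.1741 keV

By energy conservation: K_e = E_initial - E_final

First find the scattered photon energy:
Initial wavelength: λ = hc/E = 2.7406 pm
Compton shift: Δλ = λ_C(1 - cos(121°)) = 3.6760 pm
Final wavelength: λ' = 2.7406 + 3.6760 = 6.4165 pm
Final photon energy: E' = hc/λ' = 193.2259 keV

Electron kinetic energy:
K_e = E - E' = 452.4000 - 193.2259 = 259.1741 keV

(Intermediate values are shown rounded; full precision is carried through to the final answer.)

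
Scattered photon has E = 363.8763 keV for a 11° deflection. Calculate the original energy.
368.7000 keV

Convert final energy to wavelength (hc ≈ 1239.842 keV·pm):
λ' = hc/E' = 1239.842 / 363.8763 = 3.4073 pm

Calculate the Compton shift:
Δλ = λ_C(1 - cos(11°))
Δλ = 2.4263 × (1 - cos(11°))
Δλ = 0.0446 pm

Initial wavelength:
λ = λ' - Δλ = 3.4073 - 0.0446 = 3.3627 pm

Initial energy:
E = hc/λ = 1239.842 / 3.3627 = 368.7000 keV

(Intermediate values are shown rounded; full precision is carried through to the final answer.)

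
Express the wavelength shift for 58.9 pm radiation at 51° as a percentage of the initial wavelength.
1.5270%

Calculate the Compton shift:
Δλ = λ_C(1 - cos(51°))
Δλ = 2.4263 × (1 - cos(51°))
Δλ = 2.4263 × 0.3707
Δλ = 0.8994 pm

Percentage change:
(Δλ/λ₀) × 100 = (0.8994/58.9) × 100
= 1.5270%

(Intermediate values are shown rounded; full precision is carried through to the final answer.)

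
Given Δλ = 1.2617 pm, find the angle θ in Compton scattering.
61.32°

From the Compton formula Δλ = λ_C(1 - cos θ), we can solve for θ:

cos θ = 1 - Δλ/λ_C

Given:
- Δλ = 1.2617 pm
- λ_C = h/(m_e·c) ≈ 2.42631024 pm

cos θ = 1 - 1.2617/2.42631024
cos θ = 1 - 0.520008
cos θ = 0.479992

θ = arccos(0.479992)
θ = 61.32°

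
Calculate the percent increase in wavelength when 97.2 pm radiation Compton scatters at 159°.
4.8266%

Calculate the Compton shift:
Δλ = λ_C(1 - cos(159°))
Δλ = 2.4263 × (1 - cos(159°))
Δλ = 2.4263 × 1.9336
Δλ = 4.6915 pm

Percentage change:
(Δλ/λ₀) × 100 = (4.6915/97.2) × 100
= 4.8266%

(Intermediate values are shown rounded; full precision is carried through to the final answer.)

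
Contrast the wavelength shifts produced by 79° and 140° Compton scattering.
140° produces the larger shift by a factor of 2.182

Calculate both shifts using Δλ = λ_C(1 - cos θ):

For θ₁ = 79°:
Δλ₁ = 2.4263 × (1 - cos(79°))
Δλ₁ = 2.4263 × 0.8092
Δλ₁ = 1.9633 pm

For θ₂ = 140°:
Δλ₂ = 2.4263 × (1 - cos(140°))
Δλ₂ = 2.4263 × 1.7660
Δλ₂ = 4.2850 pm

The 140° angle produces the larger shift.
Ratio: 4.2850/1.9633 = 2.182

(Intermediate values are shown rounded; full precision is carried through to the final answer.)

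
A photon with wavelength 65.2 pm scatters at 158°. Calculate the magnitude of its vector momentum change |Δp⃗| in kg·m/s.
1.9285e-23 kg·m/s

Photon momentum magnitude is p = h/λ.

Initial momentum:
p₀ = h/λ = 6.6261e-34/6.5200e-11 = 1.0163e-23 kg·m/s

After scattering:
λ' = λ + Δλ = 65.2 + 4.6759 = 69.8759 pm
p' = h/λ' = 6.6261e-34/6.9876e-11 = 9.4826e-24 kg·m/s

Momentum is a vector; the scattered photon's direction makes angle θ = 158° with the incident direction. The magnitude of the vector change Δp⃗ = p⃗₀ − p⃗' is found from the law of cosines:
|Δp⃗|² = p₀² + p'² − 2p₀p'cos θ
|Δp⃗|² = (1.0163e-23)² + (9.4826e-24)² − 2·1.0163e-23·9.4826e-24·cos(158°)
|Δp⃗| = 1.9285e-23 kg·m/s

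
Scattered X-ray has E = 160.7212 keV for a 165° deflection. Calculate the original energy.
421.0999 keV

Convert final energy to wavelength (hc ≈ 1239.842 keV·pm):
λ' = hc/E' = 1239.842 / 160.7212 = 7.7142 pm

Calculate the Compton shift:
Δλ = λ_C(1 - cos(165°))
Δλ = 2.4263 × (1 - cos(165°))
Δλ = 4.7699 pm

Initial wavelength:
λ = λ' - Δλ = 7.7142 - 4.7699 = 2.9443 pm

Initial energy:
E = hc/λ = 1239.842 / 2.9443 = 421.0999 keV

(Intermediate values are shown rounded; full precision is carried through to the final answer.)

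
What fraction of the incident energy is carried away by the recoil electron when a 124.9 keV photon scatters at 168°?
0.3259 (or 32.59%)

Calculate initial and final photon energies:

Initial: E₀ = 124.9 keV → λ₀ = 9.9267 pm
Compton shift: Δλ = 4.7996 pm
Final wavelength: λ' = 14.7263 pm
Final energy: E' = 84.1925 keV

Fractional energy loss:
(E₀ - E')/E₀ = (124.9000 - 84.1925)/124.9000
= 40.7075/124.9000
= 0.3259
= 32.59%

(Intermediate values are shown rounded; full precision is carried through to the final answer.)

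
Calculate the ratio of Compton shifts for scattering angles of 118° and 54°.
118° produces the larger shift by a factor of 3.565

Calculate both shifts using Δλ = λ_C(1 - cos θ):

For θ₁ = 54°:
Δλ₁ = 2.4263 × (1 - cos(54°))
Δλ₁ = 2.4263 × 0.4122
Δλ₁ = 1.0002 pm

For θ₂ = 118°:
Δλ₂ = 2.4263 × (1 - cos(118°))
Δλ₂ = 2.4263 × 1.4695
Δλ₂ = 3.5654 pm

The 118° angle produces the larger shift.
Ratio: 3.5654/1.0002 = 3.565

(Intermediate values are shown rounded; full precision is carried through to the final answer.)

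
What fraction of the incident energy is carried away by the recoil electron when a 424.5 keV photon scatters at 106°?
0.5145 (or 51.45%)

Calculate initial and final photon energies:

Initial: E₀ = 424.5 keV → λ₀ = 2.9207 pm
Compton shift: Δλ = 3.0951 pm
Final wavelength: λ' = 6.0158 pm
Final energy: E' = 206.0975 keV

Fractional energy loss:
(E₀ - E')/E₀ = (424.5000 - 206.0975)/424.5000
= 218.4025/424.5000
= 0.5145
= 51.45%

(Intermediate values are shown rounded; full precision is carried through to the final answer.)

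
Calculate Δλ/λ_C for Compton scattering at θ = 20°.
0.0603 λ_C

The Compton shift formula is:
Δλ = λ_C(1 - cos θ)

Dividing both sides by λ_C:
Δλ/λ_C = 1 - cos θ

For θ = 20°:
Δλ/λ_C = 1 - cos(20°)
Δλ/λ_C = 1 - 0.9397
Δλ/λ_C = 0.0603

This means the shift is 0.0603 × λ_C = 0.1463 pm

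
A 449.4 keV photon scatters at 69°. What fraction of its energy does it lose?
0.3607 (or 36.07%)

Calculate initial and final photon energies:

Initial: E₀ = 449.4 keV → λ₀ = 2.7589 pm
Compton shift: Δλ = 1.5568 pm
Final wavelength: λ' = 4.3157 pm
Final energy: E' = 287.2877 keV

Fractional energy loss:
(E₀ - E')/E₀ = (449.4000 - 287.2877)/449.4000
= 162.1123/449.4000
= 0.3607
= 36.07%

(Intermediate values are shown rounded; full precision is carried through to the final answer.)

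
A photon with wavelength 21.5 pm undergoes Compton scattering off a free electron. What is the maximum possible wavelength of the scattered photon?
26.3526 pm (at θ = 180°)

The Compton shift is Δλ = λ_C(1 − cos θ).

Since cos θ ranges from −1 to 1, the factor (1 − cos θ) ranges from 0 to 2; the maximum shift occurs at θ = 180° (backscattering):
Δλ_max = 2λ_C = 2 × 2.4263 pm = 4.8526 pm

Maximum scattered wavelength:
λ'_max = λ₀ + Δλ_max = 21.5 + 4.8526 = 26.3526 pm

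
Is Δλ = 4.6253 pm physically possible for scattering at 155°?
Yes, consistent

Calculate the expected shift for θ = 155°:

Δλ_expected = λ_C(1 - cos(155°))
Δλ_expected = 2.4263 × (1 - cos(155°))
Δλ_expected = 2.4263 × 1.9063
Δλ_expected = 4.6253 pm

Given shift: 4.6253 pm
Expected shift: 4.6253 pm
Difference: 0.0000 pm

The values match. This is consistent with Compton scattering at the stated angle.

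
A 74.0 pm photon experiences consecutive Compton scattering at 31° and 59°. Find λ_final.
75.5232 pm

Apply Compton shift twice:

First scattering at θ₁ = 31°:
Δλ₁ = λ_C(1 - cos(31°))
Δλ₁ = 2.4263 × 0.1428
Δλ₁ = 0.3466 pm

After first scattering:
λ₁ = 74.0 + 0.3466 = 74.3466 pm

Second scattering at θ₂ = 59°:
Δλ₂ = λ_C(1 - cos(59°))
Δλ₂ = 2.4263 × 0.4850
Δλ₂ = 1.1767 pm

Final wavelength:
λ₂ = 74.3466 + 1.1767 = 75.5232 pm

Total shift: Δλ_total = 0.3466 + 1.1767 = 1.5232 pm

(Intermediate values are shown rounded; full precision is carried through to the final answer.)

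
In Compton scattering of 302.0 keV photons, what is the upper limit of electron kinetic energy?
163.5948 keV

Maximum energy transfer occurs at θ = 180° (backscattering).

Initial photon: E₀ = 302.0 keV → λ₀ = 4.1054 pm

Maximum Compton shift (at 180°):
Δλ_max = 2λ_C = 2 × 2.4263 = 4.8526 pm

Final wavelength:
λ' = 4.1054 + 4.8526 = 8.9581 pm

Minimum photon energy (maximum energy to electron):
E'_min = hc/λ' = 138.4052 keV

Maximum electron kinetic energy:
K_max = E₀ - E'_min = 302.0000 - 138.4052 = 163.5948 keV

(Intermediate values are shown rounded; full precision is carried through to the final answer.)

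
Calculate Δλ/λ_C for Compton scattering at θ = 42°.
0.2569 λ_C

The Compton shift formula is:
Δλ = λ_C(1 - cos θ)

Dividing both sides by λ_C:
Δλ/λ_C = 1 - cos θ

For θ = 42°:
Δλ/λ_C = 1 - cos(42°)
Δλ/λ_C = 1 - 0.7431
Δλ/λ_C = 0.2569

This means the shift is 0.2569 × λ_C = 0.6232 pm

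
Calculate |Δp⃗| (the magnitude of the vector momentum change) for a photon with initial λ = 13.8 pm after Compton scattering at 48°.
3.8062e-23 kg·m/s

Photon momentum magnitude is p = h/λ.

Initial momentum:
p₀ = h/λ = 6.6261e-34/1.3800e-11 = 4.8015e-23 kg·m/s

After scattering:
λ' = λ + Δλ = 13.8 + 0.8028 = 14.6028 pm
p' = h/λ' = 6.6261e-34/1.4603e-11 = 4.5375e-23 kg·m/s

Momentum is a vector; the scattered photon's direction makes angle θ = 48° with the incident direction. The magnitude of the vector change Δp⃗ = p⃗₀ − p⃗' is found from the law of cosines:
|Δp⃗|² = p₀² + p'² − 2p₀p'cos θ
|Δp⃗|² = (4.8015e-23)² + (4.5375e-23)² − 2·4.8015e-23·4.5375e-23·cos(48°)
|Δp⃗| = 3.8062e-23 kg·m/s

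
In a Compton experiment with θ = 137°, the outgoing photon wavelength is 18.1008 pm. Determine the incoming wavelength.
13.9000 pm

From λ' = λ + Δλ, we have λ = λ' - Δλ

First calculate the Compton shift:
Δλ = λ_C(1 - cos θ)
Δλ = 2.4263 × (1 - cos(137°))
Δλ = 2.4263 × 1.7314
Δλ = 4.2008 pm

Initial wavelength:
λ = λ' - Δλ
λ = 18.1008 - 4.2008
λ = 13.9000 pm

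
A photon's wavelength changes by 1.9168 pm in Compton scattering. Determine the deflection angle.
77.88°

From the Compton formula Δλ = λ_C(1 - cos θ), we can solve for θ:

cos θ = 1 - Δλ/λ_C

Given:
- Δλ = 1.9168 pm
- λ_C = h/(m_e·c) ≈ 2.42631024 pm

cos θ = 1 - 1.9168/2.42631024
cos θ = 1 - 0.790006
cos θ = 0.209994

θ = arccos(0.209994)
θ = 77.88°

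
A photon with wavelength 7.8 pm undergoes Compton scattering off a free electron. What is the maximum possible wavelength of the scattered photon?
12.6526 pm (at θ = 180°)

The Compton shift is Δλ = λ_C(1 − cos θ).

Since cos θ ranges from −1 to 1, the factor (1 − cos θ) ranges from 0 to 2; the maximum shift occurs at θ = 180° (backscattering):
Δλ_max = 2λ_C = 2 × 2.4263 pm = 4.8526 pm

Maximum scattered wavelength:
λ'_max = λ₀ + Δλ_max = 7.8 + 4.8526 = 12.6526 pm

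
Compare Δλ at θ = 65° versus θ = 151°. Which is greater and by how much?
151° produces the larger shift by a factor of 3.247

Calculate both shifts using Δλ = λ_C(1 - cos θ):

For θ₁ = 65°:
Δλ₁ = 2.4263 × (1 - cos(65°))
Δλ₁ = 2.4263 × 0.5774
Δλ₁ = 1.4009 pm

For θ₂ = 151°:
Δλ₂ = 2.4263 × (1 - cos(151°))
Δλ₂ = 2.4263 × 1.8746
Δλ₂ = 4.5484 pm

The 151° angle produces the larger shift.
Ratio: 4.5484/1.4009 = 3.247

(Intermediate values are shown rounded; full precision is carried through to the final answer.)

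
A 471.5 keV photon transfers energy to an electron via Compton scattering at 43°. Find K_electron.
93.6594 keV

By energy conservation: K_e = E_initial - E_final

First find the scattered photon energy:
Initial wavelength: λ = hc/E = 2.6296 pm
Compton shift: Δλ = λ_C(1 - cos(43°)) = 0.6518 pm
Final wavelength: λ' = 2.6296 + 0.6518 = 3.2814 pm
Final photon energy: E' = hc/λ' = 377.8406 keV

Electron kinetic energy:
K_e = E - E' = 471.5000 - 377.8406 = 93.6594 keV

(Intermediate values are shown rounded; full precision is carried through to the final answer.)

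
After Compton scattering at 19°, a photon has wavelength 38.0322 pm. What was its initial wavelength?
37.9000 pm

From λ' = λ + Δλ, we have λ = λ' - Δλ

First calculate the Compton shift:
Δλ = λ_C(1 - cos θ)
Δλ = 2.4263 × (1 - cos(19°))
Δλ = 2.4263 × 0.0545
Δλ = 0.1322 pm

Initial wavelength:
λ = λ' - Δλ
λ = 38.0322 - 0.1322
λ = 37.9000 pm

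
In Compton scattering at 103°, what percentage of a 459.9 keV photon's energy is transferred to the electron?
0.5244 (or 52.44%)

Calculate initial and final photon energies:

Initial: E₀ = 459.9 keV → λ₀ = 2.6959 pm
Compton shift: Δλ = 2.9721 pm
Final wavelength: λ' = 5.6680 pm
Final energy: E' = 218.7439 keV

Fractional energy loss:
(E₀ - E')/E₀ = (459.9000 - 218.7439)/459.9000
= 241.1561/459.9000
= 0.5244
= 52.44%

(Intermediate values are shown rounded; full precision is carried through to the final answer.)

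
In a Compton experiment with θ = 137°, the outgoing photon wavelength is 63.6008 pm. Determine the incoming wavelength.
59.4000 pm

From λ' = λ + Δλ, we have λ = λ' - Δλ

First calculate the Compton shift:
Δλ = λ_C(1 - cos θ)
Δλ = 2.4263 × (1 - cos(137°))
Δλ = 2.4263 × 1.7314
Δλ = 4.2008 pm

Initial wavelength:
λ = λ' - Δλ
λ = 63.6008 - 4.2008
λ = 59.4000 pm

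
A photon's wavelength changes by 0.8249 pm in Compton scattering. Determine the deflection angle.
48.70°

From the Compton formula Δλ = λ_C(1 - cos θ), we can solve for θ:

cos θ = 1 - Δλ/λ_C

Given:
- Δλ = 0.8249 pm
- λ_C = h/(m_e·c) ≈ 2.42631024 pm

cos θ = 1 - 0.8249/2.42631024
cos θ = 1 - 0.339981
cos θ = 0.660019

θ = arccos(0.660019)
θ = 48.70°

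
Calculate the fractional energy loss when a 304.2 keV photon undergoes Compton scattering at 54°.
0.1970 (or 19.70%)

Calculate initial and final photon energies:

Initial: E₀ = 304.2 keV → λ₀ = 4.0757 pm
Compton shift: Δλ = 1.0002 pm
Final wavelength: λ' = 5.0759 pm
Final energy: E' = 244.2602 keV

Fractional energy loss:
(E₀ - E')/E₀ = (304.2000 - 244.2602)/304.2000
= 59.9398/304.2000
= 0.1970
= 19.70%

(Intermediate values are shown rounded; full precision is carried through to the final answer.)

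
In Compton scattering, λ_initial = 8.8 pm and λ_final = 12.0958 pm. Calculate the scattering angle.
111.00°

First find the wavelength shift:
Δλ = λ' - λ = 12.0958 - 8.8 = 3.2958 pm

Using Δλ = λ_C(1 - cos θ), with λ_C = h/(m_e·c) ≈ 2.42631024 pm:
cos θ = 1 - Δλ/λ_C
cos θ = 1 - 3.2958/2.42631024
cos θ = -0.358359

θ = arccos(-0.358359)
θ = 111.00°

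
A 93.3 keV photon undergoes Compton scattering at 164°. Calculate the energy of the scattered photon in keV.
68.6992 keV

First convert energy to wavelength:
λ = hc/E, with hc ≈ 1239.842 keV·pm (i.e. 1239.842 eV·nm)

For E = 93.3 keV = 93300 eV:
λ = 1239.842 keV·pm / 93.3 keV
λ = 13.2888 pm

Calculate the Compton shift:
Δλ = λ_C(1 - cos(164°)) = 2.4263 × 1.9613
Δλ = 4.7586 pm

Final wavelength:
λ' = 13.2888 + 4.7586 = 18.0474 pm

Final energy:
E' = hc/λ' = 1239.842 / 18.0474 = 68.6992 keV

(Intermediate values are shown rounded; full precision is carried through to the final answer.)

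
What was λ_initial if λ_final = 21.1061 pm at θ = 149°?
16.6000 pm

From λ' = λ + Δλ, we have λ = λ' - Δλ

First calculate the Compton shift:
Δλ = λ_C(1 - cos θ)
Δλ = 2.4263 × (1 - cos(149°))
Δλ = 2.4263 × 1.8572
Δλ = 4.5061 pm

Initial wavelength:
λ = λ' - Δλ
λ = 21.1061 - 4.5061
λ = 16.6000 pm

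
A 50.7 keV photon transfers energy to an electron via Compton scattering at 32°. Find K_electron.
0.7530 keV

By energy conservation: K_e = E_initial - E_final

First find the scattered photon energy:
Initial wavelength: λ = hc/E = 24.4545 pm
Compton shift: Δλ = λ_C(1 - cos(32°)) = 0.3687 pm
Final wavelength: λ' = 24.4545 + 0.3687 = 24.8232 pm
Final photon energy: E' = hc/λ' = 49.9470 keV

Electron kinetic energy:
K_e = E - E' = 50.7000 - 49.9470 = 0.7530 keV

(Intermediate values are shown rounded; full precision is carried through to the final answer.)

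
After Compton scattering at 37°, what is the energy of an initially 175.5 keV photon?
164.1479 keV

First convert energy to wavelength:
λ = hc/E, with hc ≈ 1239.842 keV·pm (i.e. 1239.842 eV·nm)

For E = 175.5 keV = 175500 eV:
λ = 1239.842 keV·pm / 175.5 keV
λ = 7.0646 pm

Calculate the Compton shift:
Δλ = λ_C(1 - cos(37°)) = 2.4263 × 0.2014
Δλ = 0.4886 pm

Final wavelength:
λ' = 7.0646 + 0.4886 = 7.5532 pm

Final energy:
E' = hc/λ' = 1239.842 / 7.5532 = 164.1479 keV

(Intermediate values are shown rounded; full precision is carried through to the final answer.)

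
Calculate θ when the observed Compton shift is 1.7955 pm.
74.93°

From the Compton formula Δλ = λ_C(1 - cos θ), we can solve for θ:

cos θ = 1 - Δλ/λ_C

Given:
- Δλ = 1.7955 pm
- λ_C = h/(m_e·c) ≈ 2.42631024 pm

cos θ = 1 - 1.7955/2.42631024
cos θ = 1 - 0.740013
cos θ = 0.259987

θ = arccos(0.259987)
θ = 74.93°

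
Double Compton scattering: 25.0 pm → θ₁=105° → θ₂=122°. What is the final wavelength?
31.7663 pm

Apply Compton shift twice:

First scattering at θ₁ = 105°:
Δλ₁ = λ_C(1 - cos(105°))
Δλ₁ = 2.4263 × 1.2588
Δλ₁ = 3.0543 pm

After first scattering:
λ₁ = 25.0 + 3.0543 = 28.0543 pm

Second scattering at θ₂ = 122°:
Δλ₂ = λ_C(1 - cos(122°))
Δλ₂ = 2.4263 × 1.5299
Δλ₂ = 3.7121 pm

Final wavelength:
λ₂ = 28.0543 + 3.7121 = 31.7663 pm

Total shift: Δλ_total = 3.0543 + 3.7121 = 6.7663 pm

(Intermediate values are shown rounded; full precision is carried through to the final answer.)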